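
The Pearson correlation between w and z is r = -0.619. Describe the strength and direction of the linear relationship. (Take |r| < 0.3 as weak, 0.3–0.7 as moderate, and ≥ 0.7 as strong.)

moderate negative

r = -0.619 < 0 so the relationship is negative.
|r| = 0.619, which falls in the moderate range.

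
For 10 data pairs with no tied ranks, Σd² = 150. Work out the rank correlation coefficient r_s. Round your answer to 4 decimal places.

0.0909

ρ = 1 − 6Σd² / [n(n²−1)] = 1 − 6×150 / (10×99)
  = 1 − 900/990 = 1 − 0.90909 ≈ 0.0909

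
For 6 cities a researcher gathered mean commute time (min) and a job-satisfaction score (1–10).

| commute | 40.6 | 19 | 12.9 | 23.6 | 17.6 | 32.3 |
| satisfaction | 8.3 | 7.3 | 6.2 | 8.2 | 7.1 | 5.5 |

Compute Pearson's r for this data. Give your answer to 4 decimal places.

0.2672

n = 6, Σx = 146, Σy = 42.6, Σx² = 4085.78, Σy² = 308.52, Σxy = 1051.79
nΣxy − ΣxΣy = 6310.74 − 6219.6 = 91.14
nΣx² − (Σx)² = 24514.68 − 21316 = 3198.68; nΣy² − (Σy)² = 1851.12 − 1814.76 = 36.36
r = 91.14 / √(3198.68 × 36.36) = 91.14 / 341.0337 ≈ 0.2672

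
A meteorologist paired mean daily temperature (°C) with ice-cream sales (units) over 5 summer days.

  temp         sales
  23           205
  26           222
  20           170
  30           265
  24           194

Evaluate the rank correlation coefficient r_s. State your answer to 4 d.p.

Rank temp: 2, 4, 1, 5, 3
Rank sales: 3, 4, 1, 5, 2
d = rank(temp) − rank(sales): -1, 0, 0, 0, 1; Σd² = 2
ρ = 1 − 6Σd² / [n(n²−1)] = 1 − 6×2 / (5×24) = 1 − 12/120 ≈ 0.9000

0.9000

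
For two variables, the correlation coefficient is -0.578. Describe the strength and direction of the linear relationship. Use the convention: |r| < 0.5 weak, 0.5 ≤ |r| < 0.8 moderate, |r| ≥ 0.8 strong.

moderate negative

r = -0.578 < 0 so the relationship is negative.
|r| = 0.578, which falls in the moderate range.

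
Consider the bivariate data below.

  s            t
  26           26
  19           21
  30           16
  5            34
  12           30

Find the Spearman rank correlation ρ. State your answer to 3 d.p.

-0.900

Rank s: 4, 3, 5, 1, 2
Rank t: 3, 2, 1, 5, 4
d = rank(s) − rank(t): 1, 1, 4, -4, -2; Σd² = 38
ρ = 1 − 6Σd² / [n(n²−1)] = 1 − 6×38 / (5×24) = 1 − 228/120 ≈ -0.900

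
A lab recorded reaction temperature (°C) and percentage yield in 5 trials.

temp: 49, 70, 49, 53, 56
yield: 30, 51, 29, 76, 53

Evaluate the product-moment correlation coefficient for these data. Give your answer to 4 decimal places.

n = 5, Σx = 277, Σy = 239, Σx² = 15647, Σy² = 12927, Σxy = 13457
nΣxy − ΣxΣy = 67285 − 66203 = 1082
nΣx² − (Σx)² = 78235 − 76729 = 1506; nΣy² − (Σy)² = 64635 − 57121 = 7514
r = 1082 / √(1506 × 7514) = 1082 / 3363.9388 ≈ 0.3216

0.3216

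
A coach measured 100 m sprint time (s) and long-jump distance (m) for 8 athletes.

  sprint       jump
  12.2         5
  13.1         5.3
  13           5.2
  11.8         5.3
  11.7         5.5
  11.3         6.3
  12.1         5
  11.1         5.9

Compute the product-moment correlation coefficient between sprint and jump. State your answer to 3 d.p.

-0.666

n = 8, Σx = 96.3, Σy = 43.5, Σx² = 1162.89, Σy² = 237.97, Σxy = 522.1
nΣxy − ΣxΣy = 4176.8 − 4189.05 = -12.25
nΣx² − (Σx)² = 9303.12 − 9273.69 = 29.43; nΣy² − (Σy)² = 1903.76 − 1892.25 = 11.51
r = -12.25 / √(29.43 × 11.51) = -12.25 / 18.4049 ≈ -0.666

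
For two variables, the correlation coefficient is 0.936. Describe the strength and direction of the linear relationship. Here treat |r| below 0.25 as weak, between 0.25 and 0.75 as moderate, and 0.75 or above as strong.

r = 0.936 > 0 so the relationship is positive.
|r| = 0.936, which falls in the strong range.

strong positive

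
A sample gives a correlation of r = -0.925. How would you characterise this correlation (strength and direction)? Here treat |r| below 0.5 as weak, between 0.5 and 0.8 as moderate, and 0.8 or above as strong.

strong negative

r = -0.925 < 0 so the relationship is negative.
|r| = 0.925, which falls in the strong range.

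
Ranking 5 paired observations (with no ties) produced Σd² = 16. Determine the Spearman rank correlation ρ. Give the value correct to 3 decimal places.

ρ = 1 − 6Σd² / [n(n²−1)] = 1 − 6×16 / (5×24)
  = 1 − 96/120 = 1 − 0.8000 ≈ 0.200

0.200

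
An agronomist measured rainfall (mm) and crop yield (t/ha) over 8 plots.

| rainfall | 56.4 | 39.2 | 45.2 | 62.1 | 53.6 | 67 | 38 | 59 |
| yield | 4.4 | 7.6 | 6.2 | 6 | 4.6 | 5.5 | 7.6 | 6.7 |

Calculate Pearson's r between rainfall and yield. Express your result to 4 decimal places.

n = 8, Σx = 420.5, Σy = 48.6, Σx² = 22904.01, Σy² = 305.62, Σxy = 2498.08
nΣxy − ΣxΣy = 19984.64 − 20436.3 = -451.66
nΣx² − (Σx)² = 183232.08 − 176820.25 = 6411.83; nΣy² − (Σy)² = 2444.96 − 2361.96 = 83
r = -451.66 / √(6411.83 × 83) = -451.66 / 729.5080 ≈ -0.6191

-0.6191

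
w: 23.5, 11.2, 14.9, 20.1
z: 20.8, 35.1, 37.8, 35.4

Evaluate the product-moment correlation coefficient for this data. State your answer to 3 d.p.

n = 4, Σw = 69.7, Σz = 129.1, Σw² = 1303.71, Σz² = 4346.65, Σwz = 2156.68
nΣwz − ΣwΣz = 8626.72 − 8998.27 = -371.55
nΣw² − (Σw)² = 5214.84 − 4858.09 = 356.75; nΣz² − (Σz)² = 17386.6 − 16666.81 = 719.79
r = -371.55 / √(356.75 × 719.79) = -371.55 / 506.7397 ≈ -0.733

-0.733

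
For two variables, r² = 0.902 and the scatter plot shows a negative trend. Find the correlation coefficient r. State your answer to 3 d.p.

|r| = √0.902 = 0.950
The association is negative, so r = −0.950.

-0.950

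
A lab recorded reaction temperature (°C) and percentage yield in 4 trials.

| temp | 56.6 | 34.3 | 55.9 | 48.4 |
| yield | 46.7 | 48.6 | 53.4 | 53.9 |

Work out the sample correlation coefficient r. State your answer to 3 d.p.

n = 4, Σx = 195.2, Σy = 202.6, Σx² = 9847.42, Σy² = 10299.62, Σxy = 9904.02
nΣxy − ΣxΣy = 39616.08 − 39547.52 = 68.56
nΣx² − (Σx)² = 39389.68 − 38103.04 = 1286.64; nΣy² − (Σy)² = 41198.48 − 41046.76 = 151.72
r = 68.56 / √(1286.64 × 151.72) = 68.56 / 441.8246 ≈ 0.155

0.155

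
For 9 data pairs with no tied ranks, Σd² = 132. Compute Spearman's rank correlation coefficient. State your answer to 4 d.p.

ρ = 1 − 6Σd² / [n(n²−1)] = 1 − 6×132 / (9×80)
  = 1 − 792/720 = 1 − 1.10000 ≈ -0.1000

-0.1000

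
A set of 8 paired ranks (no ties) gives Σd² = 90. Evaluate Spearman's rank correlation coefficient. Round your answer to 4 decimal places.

ρ = 1 − 6Σd² / [n(n²−1)] = 1 − 6×90 / (8×63)
  = 1 − 540/504 = 1 − 1.07143 ≈ -0.0714

-0.0714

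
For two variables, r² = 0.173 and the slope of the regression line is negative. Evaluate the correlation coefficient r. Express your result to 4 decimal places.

-0.4159

|r| = √0.173 = 0.4159
The association is negative, so r = −0.4159.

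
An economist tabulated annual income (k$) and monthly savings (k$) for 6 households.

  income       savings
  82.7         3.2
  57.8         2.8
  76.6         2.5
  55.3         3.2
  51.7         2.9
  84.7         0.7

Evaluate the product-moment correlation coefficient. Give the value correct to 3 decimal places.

-0.547

n = 6, Σx = 408.8, Σy = 15.3, Σx² = 28952.76, Σy² = 43.47, Σxy = 1004.16
nΣxy − ΣxΣy = 6024.96 − 6254.64 = -229.68
nΣx² − (Σx)² = 173716.56 − 167117.44 = 6599.12; nΣy² − (Σy)² = 260.82 − 234.09 = 26.73
r = -229.68 / √(6599.12 × 26.73) = -229.68 / 419.9934 ≈ -0.547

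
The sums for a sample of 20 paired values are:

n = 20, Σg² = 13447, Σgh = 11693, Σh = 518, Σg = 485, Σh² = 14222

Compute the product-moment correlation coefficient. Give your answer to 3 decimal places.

-0.745

r = (nΣgh − ΣgΣh) / √[(nΣg² − (Σg)²)(nΣh² − (Σh)²)]
Numerator: 20×11693 − 485×518 = -17370
Denominator: √[(268940 − 235225)(284440 − 268324)] = √[33715 × 16116] = 23309.8893
r = -17370 / 23309.8893 ≈ -0.745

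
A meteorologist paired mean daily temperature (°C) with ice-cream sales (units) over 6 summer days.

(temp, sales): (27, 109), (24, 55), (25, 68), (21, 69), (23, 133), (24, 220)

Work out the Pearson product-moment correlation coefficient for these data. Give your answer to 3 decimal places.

n = 6, Σx = 144, Σy = 654, Σx² = 3476, Σy² = 90380, Σxy = 15751
nΣxy − ΣxΣy = 94506 − 94176 = 330
nΣx² − (Σx)² = 20856 − 20736 = 120; nΣy² − (Σy)² = 542280 − 427716 = 114564
r = 330 / √(120 × 114564) = 330 / 3707.7864 ≈ 0.089

0.089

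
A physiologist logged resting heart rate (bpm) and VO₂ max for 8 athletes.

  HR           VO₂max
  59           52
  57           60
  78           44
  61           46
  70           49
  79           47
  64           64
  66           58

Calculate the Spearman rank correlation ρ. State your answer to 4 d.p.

Rank HR: 2, 1, 7, 3, 6, 8, 4, 5
Rank VO₂max: 5, 7, 1, 2, 4, 3, 8, 6
d = rank(HR) − rank(VO₂max): -3, -6, 6, 1, 2, 5, -4, -1; Σd² = 128
ρ = 1 − 6Σd² / [n(n²−1)] = 1 − 6×128 / (8×63) = 1 − 768/504 ≈ -0.5238

-0.5238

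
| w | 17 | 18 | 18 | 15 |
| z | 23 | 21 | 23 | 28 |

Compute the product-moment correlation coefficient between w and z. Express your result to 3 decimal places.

-0.947

n = 4, Σw = 68, Σz = 95, Σw² = 1162, Σz² = 2283, Σwz = 1603
nΣwz − ΣwΣz = 6412 − 6460 = -48
nΣw² − (Σw)² = 4648 − 4624 = 24; nΣz² − (Σz)² = 9132 − 9025 = 107
r = -48 / √(24 × 107) = -48 / 50.6754 ≈ -0.947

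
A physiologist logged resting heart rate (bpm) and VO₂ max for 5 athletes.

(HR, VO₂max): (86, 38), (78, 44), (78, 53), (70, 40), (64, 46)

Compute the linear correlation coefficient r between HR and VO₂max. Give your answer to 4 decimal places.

n = 5, Σx = 376, Σy = 221, Σx² = 28560, Σy² = 9905, Σxy = 16578
nΣxy − ΣxΣy = 82890 − 83096 = -206
nΣx² − (Σx)² = 142800 − 141376 = 1424; nΣy² − (Σy)² = 49525 − 48841 = 684
r = -206 / √(1424 × 684) = -206 / 986.9225 ≈ -0.2087

-0.2087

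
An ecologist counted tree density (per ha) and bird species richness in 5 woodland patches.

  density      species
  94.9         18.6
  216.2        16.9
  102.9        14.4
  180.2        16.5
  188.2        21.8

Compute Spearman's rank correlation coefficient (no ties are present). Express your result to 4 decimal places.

0.2000

Rank density: 1, 5, 2, 3, 4
Rank species: 4, 3, 1, 2, 5
d = rank(density) − rank(species): -3, 2, 1, 1, -1; Σd² = 16
ρ = 1 − 6Σd² / [n(n²−1)] = 1 − 6×16 / (5×24) = 1 − 96/120 ≈ 0.2000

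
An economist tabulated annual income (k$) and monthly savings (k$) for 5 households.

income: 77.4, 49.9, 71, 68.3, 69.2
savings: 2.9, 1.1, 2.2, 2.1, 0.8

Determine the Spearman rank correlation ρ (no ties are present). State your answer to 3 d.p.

0.700

Rank income: 5, 1, 4, 2, 3
Rank savings: 5, 2, 4, 3, 1
d = rank(income) − rank(savings): 0, -1, 0, -1, 2; Σd² = 6
ρ = 1 − 6Σd² / [n(n²−1)] = 1 − 6×6 / (5×24) = 1 − 36/120 ≈ 0.700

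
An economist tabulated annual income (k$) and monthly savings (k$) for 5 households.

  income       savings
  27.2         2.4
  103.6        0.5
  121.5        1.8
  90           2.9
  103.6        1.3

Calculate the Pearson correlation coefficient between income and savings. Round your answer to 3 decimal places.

n = 5, Σx = 445.9, Σy = 8.9, Σx² = 45068.01, Σy² = 19.35, Σxy = 731.46
nΣxy − ΣxΣy = 3657.3 − 3968.51 = -311.21
nΣx² − (Σx)² = 225340.05 − 198826.81 = 26513.24; nΣy² − (Σy)² = 96.75 − 79.21 = 17.54
r = -311.21 / √(26513.24 × 17.54) = -311.21 / 681.9400 ≈ -0.456

-0.456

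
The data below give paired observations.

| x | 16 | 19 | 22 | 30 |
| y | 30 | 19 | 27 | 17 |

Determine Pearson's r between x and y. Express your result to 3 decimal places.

-0.690

n = 4, Σx = 87, Σy = 93, Σx² = 2001, Σy² = 2279, Σxy = 1945
nΣxy − ΣxΣy = 7780 − 8091 = -311
nΣx² − (Σx)² = 8004 − 7569 = 435; nΣy² − (Σy)² = 9116 − 8649 = 467
r = -311 / √(435 × 467) = -311 / 450.7161 ≈ -0.690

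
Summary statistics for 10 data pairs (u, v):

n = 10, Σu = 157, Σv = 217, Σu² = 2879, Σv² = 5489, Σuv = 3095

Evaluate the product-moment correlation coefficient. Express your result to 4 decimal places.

r = (nΣuv − ΣuΣv) / √[(nΣu² − (Σu)²)(nΣv² − (Σv)²)]
Numerator: 10×3095 − 157×217 = -3119
Denominator: √[(28790 − 24649)(54890 − 47089)] = √[4141 × 7801] = 5683.6556
r = -3119 / 5683.6556 ≈ -0.5488

-0.5488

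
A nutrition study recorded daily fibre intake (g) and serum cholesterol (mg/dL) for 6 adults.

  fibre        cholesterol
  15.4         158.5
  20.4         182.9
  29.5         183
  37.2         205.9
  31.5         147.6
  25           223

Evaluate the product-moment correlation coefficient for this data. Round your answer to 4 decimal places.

0.2523

n = 6, Σx = 159, Σy = 1100.9, Σx² = 4524.66, Σy² = 205973.23, Σxy = 29454.44
nΣxy − ΣxΣy = 176726.64 − 175043.1 = 1683.54
nΣx² − (Σx)² = 27147.96 − 25281 = 1866.96; nΣy² − (Σy)² = 1235839.38 − 1211980.81 = 23858.57
r = 1683.54 / √(1866.96 × 23858.57) = 1683.54 / 6674.0539 ≈ 0.2523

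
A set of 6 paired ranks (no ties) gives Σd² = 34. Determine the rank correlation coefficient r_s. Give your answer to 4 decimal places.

ρ = 1 − 6Σd² / [n(n²−1)] = 1 − 6×34 / (6×35)
  = 1 − 204/210 = 1 − 0.97143 ≈ 0.0286

0.0286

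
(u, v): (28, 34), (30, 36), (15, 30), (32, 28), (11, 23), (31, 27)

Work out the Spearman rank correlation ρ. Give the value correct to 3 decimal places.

0.143

Rank u: 3, 4, 2, 6, 1, 5
Rank v: 5, 6, 4, 3, 1, 2
d = rank(u) − rank(v): -2, -2, -2, 3, 0, 3; Σd² = 30
ρ = 1 − 6Σd² / [n(n²−1)] = 1 − 6×30 / (6×35) = 1 − 180/210 ≈ 0.143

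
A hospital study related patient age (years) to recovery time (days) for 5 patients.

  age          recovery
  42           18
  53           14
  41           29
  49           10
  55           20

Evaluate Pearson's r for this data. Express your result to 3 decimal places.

-0.503

n = 5, Σx = 240, Σy = 91, Σx² = 11680, Σy² = 1861, Σxy = 4277
nΣxy − ΣxΣy = 21385 − 21840 = -455
nΣx² − (Σx)² = 58400 − 57600 = 800; nΣy² − (Σy)² = 9305 − 8281 = 1024
r = -455 / √(800 × 1024) = -455 / 905.0967 ≈ -0.503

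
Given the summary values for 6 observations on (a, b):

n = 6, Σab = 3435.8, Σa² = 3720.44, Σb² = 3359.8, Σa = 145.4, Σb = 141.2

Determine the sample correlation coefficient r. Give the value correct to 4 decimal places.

0.1649

r = (nΣab − ΣaΣb) / √[(nΣa² − (Σa)²)(nΣb² − (Σb)²)]
Numerator: 6×3435.8 − 145.4×141.2 = 84.32
Denominator: √[(22322.64 − 21141.16)(20158.8 − 19937.44)] = √[1181.48 × 221.36] = 511.4024
r = 84.32 / 511.4024 ≈ 0.1649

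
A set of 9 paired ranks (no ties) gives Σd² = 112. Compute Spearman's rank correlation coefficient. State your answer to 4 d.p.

ρ = 1 − 6Σd² / [n(n²−1)] = 1 − 6×112 / (9×80)
  = 1 − 672/720 = 1 − 0.93333 ≈ 0.0667

0.0667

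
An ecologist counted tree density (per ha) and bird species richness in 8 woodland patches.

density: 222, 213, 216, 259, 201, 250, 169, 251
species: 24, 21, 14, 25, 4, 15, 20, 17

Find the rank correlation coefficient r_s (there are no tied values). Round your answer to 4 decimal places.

Rank density: 5, 3, 4, 8, 2, 6, 1, 7
Rank species: 7, 6, 2, 8, 1, 3, 5, 4
d = rank(density) − rank(species): -2, -3, 2, 0, 1, 3, -4, 3; Σd² = 52
ρ = 1 − 6Σd² / [n(n²−1)] = 1 − 6×52 / (8×63) = 1 − 312/504 ≈ 0.3810

0.3810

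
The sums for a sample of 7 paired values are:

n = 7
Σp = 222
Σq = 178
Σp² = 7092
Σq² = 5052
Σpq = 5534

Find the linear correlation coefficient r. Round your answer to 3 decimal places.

r = (nΣpq − ΣpΣq) / √[(nΣp² − (Σp)²)(nΣq² − (Σq)²)]
Numerator: 7×5534 − 222×178 = -778
Denominator: √[(49644 − 49284)(35364 − 31684)] = √[360 × 3680] = 1150.9996
r = -778 / 1150.9996 ≈ -0.676

-0.676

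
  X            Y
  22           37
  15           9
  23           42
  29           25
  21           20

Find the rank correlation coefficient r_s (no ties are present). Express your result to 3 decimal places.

Rank X: 3, 1, 4, 5, 2
Rank Y: 4, 1, 5, 3, 2
d = rank(X) − rank(Y): -1, 0, -1, 2, 0; Σd² = 6
ρ = 1 − 6Σd² / [n(n²−1)] = 1 − 6×6 / (5×24) = 1 − 36/120 ≈ 0.700

0.700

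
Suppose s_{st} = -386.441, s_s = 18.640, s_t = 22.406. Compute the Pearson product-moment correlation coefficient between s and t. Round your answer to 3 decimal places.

r = Cov(s,t) / (s_s · s_t) = -386.441 / (18.640 × 22.406)
  = -386.441 / 417.6478 ≈ -0.925

-0.925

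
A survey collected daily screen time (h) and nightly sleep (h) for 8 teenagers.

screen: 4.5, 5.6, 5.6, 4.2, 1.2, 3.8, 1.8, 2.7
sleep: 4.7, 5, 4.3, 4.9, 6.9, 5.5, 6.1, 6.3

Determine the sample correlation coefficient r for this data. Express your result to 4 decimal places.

n = 8, Σx = 29.4, Σy = 43.7, Σx² = 127.02, Σy² = 244.35, Σxy = 150.98
nΣxy − ΣxΣy = 1207.84 − 1284.78 = -76.94
nΣx² − (Σx)² = 1016.16 − 864.36 = 151.8; nΣy² − (Σy)² = 1954.8 − 1909.69 = 45.11
r = -76.94 / √(151.8 × 45.11) = -76.94 / 82.7508 ≈ -0.9298

-0.9298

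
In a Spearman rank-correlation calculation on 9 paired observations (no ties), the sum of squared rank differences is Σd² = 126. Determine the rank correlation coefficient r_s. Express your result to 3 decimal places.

ρ = 1 − 6Σd² / [n(n²−1)] = 1 − 6×126 / (9×80)
  = 1 − 756/720 = 1 − 1.0500 ≈ -0.050

-0.050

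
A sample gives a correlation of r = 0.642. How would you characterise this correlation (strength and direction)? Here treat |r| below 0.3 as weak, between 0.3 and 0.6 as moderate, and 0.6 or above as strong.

strong positive

r = 0.642 > 0 so the relationship is positive.
|r| = 0.642, which falls in the strong range.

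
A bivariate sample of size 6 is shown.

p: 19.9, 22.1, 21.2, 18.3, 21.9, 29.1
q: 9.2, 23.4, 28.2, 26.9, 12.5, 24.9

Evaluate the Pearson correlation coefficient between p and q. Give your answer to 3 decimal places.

0.175

n = 6, Σp = 132.5, Σq = 125.1, Σp² = 2995.17, Σq² = 2927.31, Σpq = 2788.67
nΣpq − ΣpΣq = 16732.02 − 16575.75 = 156.27
nΣp² − (Σp)² = 17971.02 − 17556.25 = 414.77; nΣq² − (Σq)² = 17563.86 − 15650.01 = 1913.85
r = 156.27 / √(414.77 × 1913.85) = 156.27 / 890.9588 ≈ 0.175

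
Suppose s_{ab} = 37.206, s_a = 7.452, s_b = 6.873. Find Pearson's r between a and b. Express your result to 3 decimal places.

0.726

r = Cov(a,b) / (s_a · s_b) = 37.206 / (7.452 × 6.873)
  = 37.206 / 51.2176 ≈ 0.726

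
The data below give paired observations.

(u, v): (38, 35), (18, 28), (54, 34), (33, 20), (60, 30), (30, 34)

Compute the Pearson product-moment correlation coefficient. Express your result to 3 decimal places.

n = 6, Σu = 233, Σv = 181, Σu² = 10273, Σv² = 5621, Σuv = 7150
nΣuv − ΣuΣv = 42900 − 42173 = 727
nΣu² − (Σu)² = 61638 − 54289 = 7349; nΣv² − (Σv)² = 33726 − 32761 = 965
r = 727 / √(7349 × 965) = 727 / 2663.0406 ≈ 0.273

0.273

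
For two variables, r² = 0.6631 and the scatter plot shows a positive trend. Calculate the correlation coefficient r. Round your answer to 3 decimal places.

0.814

|r| = √0.6631 = 0.814
The association is positive, so r = 0.814.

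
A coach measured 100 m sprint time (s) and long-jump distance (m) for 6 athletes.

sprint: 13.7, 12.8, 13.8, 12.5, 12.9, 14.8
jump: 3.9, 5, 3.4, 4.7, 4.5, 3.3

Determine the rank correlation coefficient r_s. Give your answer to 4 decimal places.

Rank sprint: 4, 2, 5, 1, 3, 6
Rank jump: 3, 6, 2, 5, 4, 1
d = rank(sprint) − rank(jump): 1, -4, 3, -4, -1, 5; Σd² = 68
ρ = 1 − 6Σd² / [n(n²−1)] = 1 − 6×68 / (6×35) = 1 − 408/210 ≈ -0.9429

-0.9429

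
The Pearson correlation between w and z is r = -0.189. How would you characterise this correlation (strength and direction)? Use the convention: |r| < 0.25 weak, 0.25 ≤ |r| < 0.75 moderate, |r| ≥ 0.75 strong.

r = -0.189 < 0 so the relationship is negative.
|r| = 0.189, which falls in the weak range.

weak negative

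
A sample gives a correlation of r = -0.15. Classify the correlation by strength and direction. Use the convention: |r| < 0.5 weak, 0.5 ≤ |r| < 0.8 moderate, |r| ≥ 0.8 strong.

r = -0.15 < 0 so the relationship is negative.
|r| = 0.15, which falls in the weak range.

weak negative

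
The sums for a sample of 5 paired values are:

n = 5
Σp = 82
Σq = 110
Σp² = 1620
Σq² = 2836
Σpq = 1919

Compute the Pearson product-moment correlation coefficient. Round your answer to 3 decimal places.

r = (nΣpq − ΣpΣq) / √[(nΣp² − (Σp)²)(nΣq² − (Σq)²)]
Numerator: 5×1919 − 82×110 = 575
Denominator: √[(8100 − 6724)(14180 − 12100)] = √[1376 × 2080] = 1691.7683
r = 575 / 1691.7683 ≈ 0.340

0.340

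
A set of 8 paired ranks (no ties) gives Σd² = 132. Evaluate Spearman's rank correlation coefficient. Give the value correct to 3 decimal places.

ρ = 1 − 6Σd² / [n(n²−1)] = 1 − 6×132 / (8×63)
  = 1 − 792/504 = 1 − 1.5714 ≈ -0.571

-0.571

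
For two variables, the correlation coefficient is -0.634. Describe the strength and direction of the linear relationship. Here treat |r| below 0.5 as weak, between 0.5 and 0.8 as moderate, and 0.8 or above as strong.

r = -0.634 < 0 so the relationship is negative.
|r| = 0.634, which falls in the moderate range.

moderate negative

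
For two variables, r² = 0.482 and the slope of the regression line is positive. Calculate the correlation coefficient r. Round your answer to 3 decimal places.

|r| = √0.482 = 0.694
The association is positive, so r = 0.694.

0.694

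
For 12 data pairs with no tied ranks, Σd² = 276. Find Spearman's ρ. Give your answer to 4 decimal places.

ρ = 1 − 6Σd² / [n(n²−1)] = 1 − 6×276 / (12×143)
  = 1 − 1656/1716 = 1 − 0.96503 ≈ 0.0350

0.0350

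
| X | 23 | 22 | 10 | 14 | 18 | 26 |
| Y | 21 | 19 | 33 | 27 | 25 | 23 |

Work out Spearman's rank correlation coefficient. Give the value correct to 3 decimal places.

-0.771

Rank X: 5, 4, 1, 2, 3, 6
Rank Y: 2, 1, 6, 5, 4, 3
d = rank(X) − rank(Y): 3, 3, -5, -3, -1, 3; Σd² = 62
ρ = 1 − 6Σd² / [n(n²−1)] = 1 − 6×62 / (6×35) = 1 − 372/210 ≈ -0.771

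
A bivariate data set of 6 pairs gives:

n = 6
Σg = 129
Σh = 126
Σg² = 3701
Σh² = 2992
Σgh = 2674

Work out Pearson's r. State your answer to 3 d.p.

-0.062

r = (nΣgh − ΣgΣh) / √[(nΣg² − (Σg)²)(nΣh² − (Σh)²)]
Numerator: 6×2674 − 129×126 = -210
Denominator: √[(22206 − 16641)(17952 − 15876)] = √[5565 × 2076] = 3398.9616
r = -210 / 3398.9616 ≈ -0.062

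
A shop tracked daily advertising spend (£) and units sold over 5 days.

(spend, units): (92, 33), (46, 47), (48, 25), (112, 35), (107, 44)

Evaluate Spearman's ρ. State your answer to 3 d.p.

-0.100

Rank spend: 3, 1, 2, 5, 4
Rank units: 2, 5, 1, 3, 4
d = rank(spend) − rank(units): 1, -4, 1, 2, 0; Σd² = 22
ρ = 1 − 6Σd² / [n(n²−1)] = 1 − 6×22 / (5×24) = 1 − 132/120 ≈ -0.100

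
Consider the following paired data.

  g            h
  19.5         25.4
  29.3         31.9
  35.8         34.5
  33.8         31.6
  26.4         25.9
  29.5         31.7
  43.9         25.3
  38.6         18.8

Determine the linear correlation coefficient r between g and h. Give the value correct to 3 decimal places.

-0.136

n = 8, Σg = 256.8, Σh = 225.1, Σg² = 8647.2, Σh² = 6520.81, Σgh = 7188.41
nΣgh − ΣgΣh = 57507.28 − 57805.68 = -298.4
nΣg² − (Σg)² = 69177.6 − 65946.24 = 3231.36; nΣh² − (Σh)² = 52166.48 − 50670.01 = 1496.47
r = -298.4 / √(3231.36 × 1496.47) = -298.4 / 2199.0073 ≈ -0.136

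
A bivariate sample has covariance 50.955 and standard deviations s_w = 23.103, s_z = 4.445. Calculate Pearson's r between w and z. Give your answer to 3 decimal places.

r = Cov(w,z) / (s_w · s_z) = 50.955 / (23.103 × 4.445)
  = 50.955 / 102.6928 ≈ 0.496

0.496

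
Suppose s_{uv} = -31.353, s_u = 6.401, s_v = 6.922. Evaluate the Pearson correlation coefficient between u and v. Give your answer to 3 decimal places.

-0.708

r = Cov(u,v) / (s_u · s_v) = -31.353 / (6.401 × 6.922)
  = -31.353 / 44.3077 ≈ -0.708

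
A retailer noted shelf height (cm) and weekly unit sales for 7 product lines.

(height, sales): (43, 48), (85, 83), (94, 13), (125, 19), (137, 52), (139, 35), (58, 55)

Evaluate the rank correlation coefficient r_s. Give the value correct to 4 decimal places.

Rank height: 1, 3, 4, 5, 6, 7, 2
Rank sales: 4, 7, 1, 2, 5, 3, 6
d = rank(height) − rank(sales): -3, -4, 3, 3, 1, 4, -4; Σd² = 76
ρ = 1 − 6Σd² / [n(n²−1)] = 1 − 6×76 / (7×48) = 1 − 456/336 ≈ -0.3571

-0.3571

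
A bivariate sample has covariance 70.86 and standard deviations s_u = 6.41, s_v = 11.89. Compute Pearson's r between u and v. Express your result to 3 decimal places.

r = Cov(u,v) / (s_u · s_v) = 70.86 / (6.41 × 11.89)
  = 70.86 / 76.2149 ≈ 0.930

0.930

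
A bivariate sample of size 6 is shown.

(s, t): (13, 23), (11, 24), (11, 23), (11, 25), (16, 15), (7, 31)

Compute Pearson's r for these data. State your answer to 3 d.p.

-0.972

n = 6, Σs = 69, Σt = 141, Σs² = 837, Σt² = 3445, Σst = 1548
nΣst − ΣsΣt = 9288 − 9729 = -441
nΣs² − (Σs)² = 5022 − 4761 = 261; nΣt² − (Σt)² = 20670 − 19881 = 789
r = -441 / √(261 × 789) = -441 / 453.7940 ≈ -0.972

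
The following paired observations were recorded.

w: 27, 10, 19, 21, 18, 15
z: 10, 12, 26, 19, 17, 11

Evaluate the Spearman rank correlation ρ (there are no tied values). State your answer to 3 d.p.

Rank w: 6, 1, 4, 5, 3, 2
Rank z: 1, 3, 6, 5, 4, 2
d = rank(w) − rank(z): 5, -2, -2, 0, -1, 0; Σd² = 34
ρ = 1 − 6Σd² / [n(n²−1)] = 1 − 6×34 / (6×35) = 1 − 204/210 ≈ 0.029

0.029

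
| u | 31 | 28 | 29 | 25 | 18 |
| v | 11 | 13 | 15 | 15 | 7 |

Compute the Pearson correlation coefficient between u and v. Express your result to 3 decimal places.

0.631

n = 5, Σu = 131, Σv = 61, Σu² = 3535, Σv² = 789, Σuv = 1641
nΣuv − ΣuΣv = 8205 − 7991 = 214
nΣu² − (Σu)² = 17675 − 17161 = 514; nΣv² − (Σv)² = 3945 − 3721 = 224
r = 214 / √(514 × 224) = 214 / 339.3170 ≈ 0.631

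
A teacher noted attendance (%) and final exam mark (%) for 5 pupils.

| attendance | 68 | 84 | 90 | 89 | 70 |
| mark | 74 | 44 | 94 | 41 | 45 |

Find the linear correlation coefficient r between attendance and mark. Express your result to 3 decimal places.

0.089

n = 5, Σx = 401, Σy = 298, Σx² = 32601, Σy² = 19954, Σxy = 23987
nΣxy − ΣxΣy = 119935 − 119498 = 437
nΣx² − (Σx)² = 163005 − 160801 = 2204; nΣy² − (Σy)² = 99770 − 88804 = 10966
r = 437 / √(2204 × 10966) = 437 / 4916.2042 ≈ 0.089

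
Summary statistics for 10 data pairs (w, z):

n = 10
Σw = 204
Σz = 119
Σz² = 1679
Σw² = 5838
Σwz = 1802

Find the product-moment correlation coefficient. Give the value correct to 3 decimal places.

r = (nΣwz − ΣwΣz) / √[(nΣw² − (Σw)²)(nΣz² − (Σz)²)]
Numerator: 10×1802 − 204×119 = -6256
Denominator: √[(58380 − 41616)(16790 − 14161)] = √[16764 × 2629] = 6638.7164
r = -6256 / 6638.7164 ≈ -0.942

-0.942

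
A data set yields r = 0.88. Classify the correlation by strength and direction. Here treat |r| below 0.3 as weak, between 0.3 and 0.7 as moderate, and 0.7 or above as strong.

r = 0.88 > 0 so the relationship is positive.
|r| = 0.88, which falls in the strong range.

strong positive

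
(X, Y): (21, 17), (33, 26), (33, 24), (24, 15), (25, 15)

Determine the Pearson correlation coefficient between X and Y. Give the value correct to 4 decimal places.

n = 5, ΣX = 136, ΣY = 97, ΣX² = 3820, ΣY² = 1991, ΣXY = 2742
nΣXY − ΣXΣY = 13710 − 13192 = 518
nΣX² − (ΣX)² = 19100 − 18496 = 604; nΣY² − (ΣY)² = 9955 − 9409 = 546
r = 518 / √(604 × 546) = 518 / 574.2682 ≈ 0.9020

0.9020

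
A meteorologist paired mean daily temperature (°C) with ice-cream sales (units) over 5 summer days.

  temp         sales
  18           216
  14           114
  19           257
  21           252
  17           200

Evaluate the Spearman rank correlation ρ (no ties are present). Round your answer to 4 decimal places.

Rank temp: 3, 1, 4, 5, 2
Rank sales: 3, 1, 5, 4, 2
d = rank(temp) − rank(sales): 0, 0, -1, 1, 0; Σd² = 2
ρ = 1 − 6Σd² / [n(n²−1)] = 1 − 6×2 / (5×24) = 1 − 12/120 ≈ 0.9000

0.9000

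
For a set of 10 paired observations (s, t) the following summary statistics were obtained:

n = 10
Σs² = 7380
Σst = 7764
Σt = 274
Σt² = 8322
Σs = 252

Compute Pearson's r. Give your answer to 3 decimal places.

r = (nΣst − ΣsΣt) / √[(nΣs² − (Σs)²)(nΣt² − (Σt)²)]
Numerator: 10×7764 − 252×274 = 8592
Denominator: √[(73800 − 63504)(83220 − 75076)] = √[10296 × 8144] = 9156.9986
r = 8592 / 9156.9986 ≈ 0.938

0.938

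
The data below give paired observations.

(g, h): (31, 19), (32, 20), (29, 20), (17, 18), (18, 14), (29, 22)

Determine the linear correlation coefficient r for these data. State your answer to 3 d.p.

n = 6, Σg = 156, Σh = 113, Σg² = 4280, Σh² = 2165, Σgh = 3005
nΣgh − ΣgΣh = 18030 − 17628 = 402
nΣg² − (Σg)² = 25680 − 24336 = 1344; nΣh² − (Σh)² = 12990 − 12769 = 221
r = 402 / √(1344 × 221) = 402 / 544.9991 ≈ 0.738

0.738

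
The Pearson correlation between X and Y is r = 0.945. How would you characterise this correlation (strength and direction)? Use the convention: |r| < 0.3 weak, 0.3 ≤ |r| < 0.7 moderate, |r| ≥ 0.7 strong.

r = 0.945 > 0 so the relationship is positive.
|r| = 0.945, which falls in the strong range.

strong positive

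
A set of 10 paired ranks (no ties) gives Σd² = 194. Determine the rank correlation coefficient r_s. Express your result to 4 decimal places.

-0.1758

ρ = 1 − 6Σd² / [n(n²−1)] = 1 − 6×194 / (10×99)
  = 1 − 1164/990 = 1 − 1.17576 ≈ -0.1758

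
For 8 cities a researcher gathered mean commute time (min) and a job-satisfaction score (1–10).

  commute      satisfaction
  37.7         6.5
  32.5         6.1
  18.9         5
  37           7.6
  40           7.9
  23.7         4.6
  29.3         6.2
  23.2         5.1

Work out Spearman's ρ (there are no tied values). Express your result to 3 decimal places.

0.881

Rank commute: 7, 5, 1, 6, 8, 3, 4, 2
Rank satisfaction: 6, 4, 2, 7, 8, 1, 5, 3
d = rank(commute) − rank(satisfaction): 1, 1, -1, -1, 0, 2, -1, -1; Σd² = 10
ρ = 1 − 6Σd² / [n(n²−1)] = 1 − 6×10 / (8×63) = 1 − 60/504 ≈ 0.881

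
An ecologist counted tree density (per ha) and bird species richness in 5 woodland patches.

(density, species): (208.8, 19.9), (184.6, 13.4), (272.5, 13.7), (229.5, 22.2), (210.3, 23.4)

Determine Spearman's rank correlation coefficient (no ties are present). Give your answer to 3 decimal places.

Rank density: 2, 1, 5, 4, 3
Rank species: 3, 1, 2, 4, 5
d = rank(density) − rank(species): -1, 0, 3, 0, -2; Σd² = 14
ρ = 1 − 6Σd² / [n(n²−1)] = 1 − 6×14 / (5×24) = 1 − 84/120 ≈ 0.300

0.300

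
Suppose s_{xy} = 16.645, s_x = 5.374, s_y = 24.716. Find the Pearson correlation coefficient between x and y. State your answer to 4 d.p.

0.1253

r = Cov(x,y) / (s_x · s_y) = 16.645 / (5.374 × 24.716)
  = 16.645 / 132.8238 ≈ 0.1253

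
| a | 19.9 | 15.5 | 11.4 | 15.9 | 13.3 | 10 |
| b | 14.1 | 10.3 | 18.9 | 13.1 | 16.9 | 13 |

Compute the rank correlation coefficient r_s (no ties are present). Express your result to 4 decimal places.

Rank a: 6, 4, 2, 5, 3, 1
Rank b: 4, 1, 6, 3, 5, 2
d = rank(a) − rank(b): 2, 3, -4, 2, -2, -1; Σd² = 38
ρ = 1 − 6Σd² / [n(n²−1)] = 1 − 6×38 / (6×35) = 1 − 228/210 ≈ -0.0857

-0.0857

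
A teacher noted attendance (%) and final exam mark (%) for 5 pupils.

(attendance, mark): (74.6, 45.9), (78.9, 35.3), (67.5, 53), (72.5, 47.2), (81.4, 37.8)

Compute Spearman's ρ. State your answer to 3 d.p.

-0.900

Rank attendance: 3, 4, 1, 2, 5
Rank mark: 3, 1, 5, 4, 2
d = rank(attendance) − rank(mark): 0, 3, -4, -2, 3; Σd² = 38
ρ = 1 − 6Σd² / [n(n²−1)] = 1 − 6×38 / (5×24) = 1 − 228/120 ≈ -0.900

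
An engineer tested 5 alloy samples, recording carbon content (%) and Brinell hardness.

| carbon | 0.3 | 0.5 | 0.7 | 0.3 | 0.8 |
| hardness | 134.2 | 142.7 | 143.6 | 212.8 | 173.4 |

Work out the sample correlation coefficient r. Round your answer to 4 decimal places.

-0.1623

n = 5, Σx = 2.6, Σy = 806.7, Σx² = 1.56, Σy² = 134345.29, Σxy = 414.69
nΣxy − ΣxΣy = 2073.45 − 2097.42 = -23.97
nΣx² − (Σx)² = 7.8 − 6.76 = 1.04; nΣy² − (Σy)² = 671726.45 − 650764.89 = 20961.56
r = -23.97 / √(1.04 × 20961.56) = -23.97 / 147.6483 ≈ -0.1623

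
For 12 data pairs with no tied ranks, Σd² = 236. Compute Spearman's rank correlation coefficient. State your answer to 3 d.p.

0.175

ρ = 1 − 6Σd² / [n(n²−1)] = 1 − 6×236 / (12×143)
  = 1 − 1416/1716 = 1 − 0.8252 ≈ 0.175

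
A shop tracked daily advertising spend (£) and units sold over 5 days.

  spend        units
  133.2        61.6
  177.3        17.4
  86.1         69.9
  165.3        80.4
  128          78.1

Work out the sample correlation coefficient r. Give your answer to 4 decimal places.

-0.4948

n = 5, Σx = 689.9, Σy = 307.4, Σx² = 100298.83, Σy² = 21547.1, Σxy = 40595.45
nΣxy − ΣxΣy = 202977.25 − 212075.26 = -9098.01
nΣx² − (Σx)² = 501494.15 − 475962.01 = 25532.14; nΣy² − (Σy)² = 107735.5 − 94494.76 = 13240.74
r = -9098.01 / √(25532.14 × 13240.74) = -9098.01 / 18386.5284 ≈ -0.4948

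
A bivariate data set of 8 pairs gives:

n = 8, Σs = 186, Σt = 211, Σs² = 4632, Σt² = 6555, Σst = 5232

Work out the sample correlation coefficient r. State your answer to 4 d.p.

r = (nΣst − ΣsΣt) / √[(nΣs² − (Σs)²)(nΣt² − (Σt)²)]
Numerator: 8×5232 − 186×211 = 2610
Denominator: √[(37056 − 34596)(52440 − 44521)] = √[2460 × 7919] = 4413.6991
r = 2610 / 4413.6991 ≈ 0.5913

0.5913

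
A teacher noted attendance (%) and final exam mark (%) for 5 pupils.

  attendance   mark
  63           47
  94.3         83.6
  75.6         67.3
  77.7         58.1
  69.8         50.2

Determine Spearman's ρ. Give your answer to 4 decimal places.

Rank attendance: 1, 5, 3, 4, 2
Rank mark: 1, 5, 4, 3, 2
d = rank(attendance) − rank(mark): 0, 0, -1, 1, 0; Σd² = 2
ρ = 1 − 6Σd² / [n(n²−1)] = 1 − 6×2 / (5×24) = 1 − 12/120 ≈ 0.9000

0.9000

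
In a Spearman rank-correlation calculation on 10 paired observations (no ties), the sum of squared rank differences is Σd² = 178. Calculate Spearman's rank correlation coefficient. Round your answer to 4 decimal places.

ρ = 1 − 6Σd² / [n(n²−1)] = 1 − 6×178 / (10×99)
  = 1 − 1068/990 = 1 − 1.07879 ≈ -0.0788

-0.0788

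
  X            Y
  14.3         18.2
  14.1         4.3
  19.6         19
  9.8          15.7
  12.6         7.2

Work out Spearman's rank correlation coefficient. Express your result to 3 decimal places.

0.600

Rank X: 4, 3, 5, 1, 2
Rank Y: 4, 1, 5, 3, 2
d = rank(X) − rank(Y): 0, 2, 0, -2, 0; Σd² = 8
ρ = 1 − 6Σd² / [n(n²−1)] = 1 − 6×8 / (5×24) = 1 − 48/120 ≈ 0.600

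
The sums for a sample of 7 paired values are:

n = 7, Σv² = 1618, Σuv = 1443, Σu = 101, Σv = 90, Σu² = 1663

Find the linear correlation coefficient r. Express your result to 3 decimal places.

r = (nΣuv − ΣuΣv) / √[(nΣu² − (Σu)²)(nΣv² − (Σv)²)]
Numerator: 7×1443 − 101×90 = 1011
Denominator: √[(11641 − 10201)(11326 − 8100)] = √[1440 × 3226] = 2155.3283
r = 1011 / 2155.3283 ≈ 0.469

0.469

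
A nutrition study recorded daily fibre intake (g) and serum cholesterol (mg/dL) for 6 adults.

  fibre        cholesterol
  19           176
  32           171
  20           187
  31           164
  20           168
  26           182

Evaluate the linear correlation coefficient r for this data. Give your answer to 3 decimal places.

n = 6, Σx = 148, Σy = 1048, Σx² = 3822, Σy² = 183430, Σxy = 25732
nΣxy − ΣxΣy = 154392 − 155104 = -712
nΣx² − (Σx)² = 22932 − 21904 = 1028; nΣy² − (Σy)² = 1100580 − 1098304 = 2276
r = -712 / √(1028 × 2276) = -712 / 1529.6169 ≈ -0.465

-0.465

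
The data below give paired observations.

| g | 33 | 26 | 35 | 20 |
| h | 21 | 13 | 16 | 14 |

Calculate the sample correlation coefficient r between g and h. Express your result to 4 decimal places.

0.6421

n = 4, Σg = 114, Σh = 64, Σg² = 3390, Σh² = 1062, Σgh = 1871
nΣgh − ΣgΣh = 7484 − 7296 = 188
nΣg² − (Σg)² = 13560 − 12996 = 564; nΣh² − (Σh)² = 4248 − 4096 = 152
r = 188 / √(564 × 152) = 188 / 292.7934 ≈ 0.6421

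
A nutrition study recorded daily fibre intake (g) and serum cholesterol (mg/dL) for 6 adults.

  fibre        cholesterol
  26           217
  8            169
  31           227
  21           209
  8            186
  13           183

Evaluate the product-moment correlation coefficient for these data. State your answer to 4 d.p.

n = 6, Σx = 107, Σy = 1191, Σx² = 2375, Σy² = 238945, Σxy = 22287
nΣxy − ΣxΣy = 133722 − 127437 = 6285
nΣx² − (Σx)² = 14250 − 11449 = 2801; nΣy² − (Σy)² = 1433670 − 1418481 = 15189
r = 6285 / √(2801 × 15189) = 6285 / 6522.6060 ≈ 0.9636

0.9636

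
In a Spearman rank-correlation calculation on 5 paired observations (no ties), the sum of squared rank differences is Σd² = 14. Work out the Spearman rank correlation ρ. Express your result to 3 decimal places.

0.300

ρ = 1 − 6Σd² / [n(n²−1)] = 1 − 6×14 / (5×24)
  = 1 − 84/120 = 1 − 0.7000 ≈ 0.300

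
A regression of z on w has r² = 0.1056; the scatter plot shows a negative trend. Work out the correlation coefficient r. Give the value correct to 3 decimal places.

|r| = √0.1056 = 0.325
The association is negative, so r = −0.325.

-0.325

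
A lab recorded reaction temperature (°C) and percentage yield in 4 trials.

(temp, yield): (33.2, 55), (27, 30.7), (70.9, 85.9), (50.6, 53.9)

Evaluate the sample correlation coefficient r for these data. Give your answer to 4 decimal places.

n = 4, Σx = 181.7, Σy = 225.5, Σx² = 9418.41, Σy² = 14251.51, Σxy = 11472.55
nΣxy − ΣxΣy = 45890.2 − 40973.35 = 4916.85
nΣx² − (Σx)² = 37673.64 − 33014.89 = 4658.75; nΣy² − (Σy)² = 57006.04 − 50850.25 = 6155.79
r = 4916.85 / √(4658.75 × 6155.79) = 4916.85 / 5355.2112 ≈ 0.9181

0.9181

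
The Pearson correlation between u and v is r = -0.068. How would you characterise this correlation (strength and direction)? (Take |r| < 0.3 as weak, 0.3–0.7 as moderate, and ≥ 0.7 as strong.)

weak negative

r = -0.068 < 0 so the relationship is negative.
|r| = 0.068, which falls in the weak range.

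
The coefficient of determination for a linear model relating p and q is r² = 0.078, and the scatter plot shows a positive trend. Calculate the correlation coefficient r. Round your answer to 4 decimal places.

0.2793

|r| = √0.078 = 0.2793
The association is positive, so r = 0.2793.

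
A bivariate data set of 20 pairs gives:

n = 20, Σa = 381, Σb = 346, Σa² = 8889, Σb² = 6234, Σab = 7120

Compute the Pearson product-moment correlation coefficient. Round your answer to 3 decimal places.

0.831

r = (nΣab − ΣaΣb) / √[(nΣa² − (Σa)²)(nΣb² − (Σb)²)]
Numerator: 20×7120 − 381×346 = 10574
Denominator: √[(177780 − 145161)(124680 − 119716)] = √[32619 × 4964] = 12724.8071
r = 10574 / 12724.8071 ≈ 0.831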